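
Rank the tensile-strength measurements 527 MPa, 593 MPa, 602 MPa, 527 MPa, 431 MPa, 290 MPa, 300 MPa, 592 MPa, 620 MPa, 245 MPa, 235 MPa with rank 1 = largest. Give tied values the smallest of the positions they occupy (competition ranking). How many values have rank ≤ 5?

Sorted (descending): 620, 602, 593, 592, 527, 527, 431, 300, 290, 245, 235
The 2 values of 527 occupy positions 5–6 → each gets rank 5.
Ranks ≤ 5: {1, 2, 3, 4, 5, 5} → 6 values.

6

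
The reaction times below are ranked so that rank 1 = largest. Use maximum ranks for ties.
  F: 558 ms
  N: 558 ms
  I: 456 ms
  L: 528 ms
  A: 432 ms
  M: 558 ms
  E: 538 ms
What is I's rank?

Sorted (descending): 558, 558, 558, 538, 528, 456, 432
The 3 values of 558 occupy positions 1–3 → each gets rank 3.
I has value 456 ms → rank 6.

6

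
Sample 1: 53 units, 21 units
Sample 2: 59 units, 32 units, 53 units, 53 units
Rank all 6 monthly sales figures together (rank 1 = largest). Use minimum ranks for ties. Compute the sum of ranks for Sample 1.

Sorted (descending): 59, 53, 53, 53, 32, 21
The 3 values of 53 occupy positions 2–4 → each gets rank 2.
Sample 1 values → pooled ranks: 53→2, 21→6
Rank sum = 2 + 6 = 8

8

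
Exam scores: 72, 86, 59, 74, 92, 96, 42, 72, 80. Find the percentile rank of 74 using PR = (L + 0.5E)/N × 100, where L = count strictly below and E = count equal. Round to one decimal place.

N = 9.
Strictly below 74: 4. Equal to 74: 1.
PR = (4 + 0.5·1)/9 × 100 = 50.0

50.0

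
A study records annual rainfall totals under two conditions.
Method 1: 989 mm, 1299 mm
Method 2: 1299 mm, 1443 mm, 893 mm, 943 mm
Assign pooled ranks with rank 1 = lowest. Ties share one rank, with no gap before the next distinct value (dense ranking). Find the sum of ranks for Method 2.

Sorted (ascending): 893, 943, 989, 1299, 1299, 1443
The 2 values of 1299 share dense rank 4.
Remaining distinct values take the next consecutive integers.
Method 2 values → pooled ranks: 1299→4, 1443→5, 893→1, 943→2
Rank sum = 4 + 5 + 1 + 2 = 12

12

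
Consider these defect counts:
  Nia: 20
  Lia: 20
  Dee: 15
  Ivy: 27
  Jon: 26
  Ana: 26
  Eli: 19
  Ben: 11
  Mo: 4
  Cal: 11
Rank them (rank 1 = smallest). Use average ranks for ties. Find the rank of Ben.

Sorted (ascending): 4, 11, 11, 15, 19, 20, 20, 26, 26, 27
The 2 values of 11 occupy positions 2–3 → average rank (2+3)/2 = 2.5.
The 2 values of 20 occupy positions 6–7 → average rank (6+7)/2 = 6.5.
The 2 values of 26 occupy positions 8–9 → average rank (8+9)/2 = 8.5.
Ben has value 11 → rank 2.5.

2.5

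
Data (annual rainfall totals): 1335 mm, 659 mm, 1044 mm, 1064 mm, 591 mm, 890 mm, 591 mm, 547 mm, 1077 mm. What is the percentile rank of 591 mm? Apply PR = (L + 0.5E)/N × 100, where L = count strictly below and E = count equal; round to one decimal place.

22.2

N = 9.
Strictly below 591: 1. Equal to 591: 2.
PR = (1 + 0.5·2)/9 × 100 = 22.2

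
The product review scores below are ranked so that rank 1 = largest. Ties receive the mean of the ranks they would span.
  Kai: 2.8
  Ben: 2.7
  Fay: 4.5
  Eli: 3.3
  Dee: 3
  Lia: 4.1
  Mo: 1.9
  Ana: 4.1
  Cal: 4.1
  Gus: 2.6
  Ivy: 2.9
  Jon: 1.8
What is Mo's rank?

Sorted (descending): 4.5, 4.1, 4.1, 4.1, 3.3, 3, 2.9, 2.8, 2.7, 2.6, 1.9, 1.8
The 3 values of 4.1 occupy positions 2–4 → average rank 3.
Mo has value 1.9 → rank 11.

11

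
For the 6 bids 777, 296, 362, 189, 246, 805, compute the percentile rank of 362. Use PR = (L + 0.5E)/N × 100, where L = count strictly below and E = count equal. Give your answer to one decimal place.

N = 6.
Strictly below 362: 3. Equal to 362: 1.
PR = (3 + 0.5·1)/6 × 100 = 58.3

58.3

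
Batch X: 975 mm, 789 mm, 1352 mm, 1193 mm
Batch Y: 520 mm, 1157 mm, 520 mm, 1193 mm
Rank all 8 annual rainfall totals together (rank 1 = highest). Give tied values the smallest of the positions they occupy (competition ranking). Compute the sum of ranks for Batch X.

Sorted (descending): 1352, 1193, 1193, 1157, 975, 789, 520, 520
The 2 values of 1193 occupy positions 2–3 → each gets rank 2.
The 2 values of 520 occupy positions 7–8 → each gets rank 7.
Batch X values → pooled ranks: 975→5, 789→6, 1352→1, 1193→2
Rank sum = 5 + 6 + 1 + 2 = 14

14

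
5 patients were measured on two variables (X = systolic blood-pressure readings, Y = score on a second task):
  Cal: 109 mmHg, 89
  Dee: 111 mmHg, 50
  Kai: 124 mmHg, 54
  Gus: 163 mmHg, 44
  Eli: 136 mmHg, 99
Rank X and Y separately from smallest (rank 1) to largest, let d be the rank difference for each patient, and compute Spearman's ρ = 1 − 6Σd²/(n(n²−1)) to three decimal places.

-0.300

Ranks of variable 1: 1, 2, 3, 5, 4
Ranks of variable 2: 4, 2, 3, 1, 5
d = r₁ − r₂: -3, 0, 0, 4, -1
d²: 9, 0, 0, 16, 1; Σd² = 26
ρ = 1 − 6·26/(5·24) = 1 − 156/120 = -0.300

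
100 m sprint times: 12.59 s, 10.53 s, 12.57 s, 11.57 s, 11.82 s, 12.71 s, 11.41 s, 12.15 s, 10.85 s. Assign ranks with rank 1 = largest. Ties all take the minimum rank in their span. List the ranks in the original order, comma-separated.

2, 9, 3, 6, 5, 1, 7, 4, 8

Sorted (descending): 12.71, 12.59, 12.57, 12.15, 11.82, 11.57, 11.41, 10.85, 10.53
No ties — each value takes its position as its rank.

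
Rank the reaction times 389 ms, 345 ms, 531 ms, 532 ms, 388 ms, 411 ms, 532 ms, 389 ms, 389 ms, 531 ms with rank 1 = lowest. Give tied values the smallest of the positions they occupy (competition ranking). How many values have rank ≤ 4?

5

Sorted (ascending): 345, 388, 389, 389, 389, 411, 531, 531, 532, 532
The 3 values of 389 occupy positions 3–5 → each gets rank 3.
The 2 values of 531 occupy positions 7–8 → each gets rank 7.
The 2 values of 532 occupy positions 9–10 → each gets rank 9.
Ranks ≤ 4: {1, 2, 3, 3, 3} → 5 values.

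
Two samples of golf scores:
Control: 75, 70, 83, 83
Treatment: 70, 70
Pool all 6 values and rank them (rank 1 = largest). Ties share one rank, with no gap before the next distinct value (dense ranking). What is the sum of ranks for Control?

7

Sorted (descending): 83, 83, 75, 70, 70, 70
The 2 values of 83 share dense rank 1.
The 3 values of 70 share dense rank 3.
Remaining distinct values take the next consecutive integers.
Control values → pooled ranks: 75→2, 70→3, 83→1, 83→1
Rank sum = 2 + 3 + 1 + 1 = 7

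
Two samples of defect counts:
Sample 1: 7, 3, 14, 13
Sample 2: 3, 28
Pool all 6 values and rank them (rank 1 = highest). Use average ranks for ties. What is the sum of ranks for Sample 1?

14.5

Sorted (descending): 28, 14, 13, 7, 3, 3
The 2 values of 3 occupy positions 5–6 → average rank (5+6)/2 = 5.5.
Sample 1 values → pooled ranks: 7→4, 3→5.5, 14→2, 13→3
Rank sum = 4 + 5.5 + 2 + 3 = 14.5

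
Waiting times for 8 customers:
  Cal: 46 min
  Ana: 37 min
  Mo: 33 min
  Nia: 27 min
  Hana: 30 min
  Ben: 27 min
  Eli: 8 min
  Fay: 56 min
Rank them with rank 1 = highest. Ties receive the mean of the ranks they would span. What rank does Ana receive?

3

Sorted (descending): 56, 46, 37, 33, 30, 27, 27, 8
The 2 values of 27 occupy positions 6–7 → average rank (6+7)/2 = 6.5.
Ana has value 37 min → rank 3.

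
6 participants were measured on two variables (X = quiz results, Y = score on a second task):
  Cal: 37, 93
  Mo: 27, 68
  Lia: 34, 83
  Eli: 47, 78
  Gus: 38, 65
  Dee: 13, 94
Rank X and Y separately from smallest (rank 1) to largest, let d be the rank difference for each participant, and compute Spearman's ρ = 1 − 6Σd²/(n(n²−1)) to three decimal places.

Ranks of variable 1: 4, 2, 3, 6, 5, 1
Ranks of variable 2: 5, 2, 4, 3, 1, 6
d = r₁ − r₂: -1, 0, -1, 3, 4, -5
d²: 1, 0, 1, 9, 16, 25; Σd² = 52
ρ = 1 − 6·52/(6·35) = 1 − 312/210 = -0.486

-0.486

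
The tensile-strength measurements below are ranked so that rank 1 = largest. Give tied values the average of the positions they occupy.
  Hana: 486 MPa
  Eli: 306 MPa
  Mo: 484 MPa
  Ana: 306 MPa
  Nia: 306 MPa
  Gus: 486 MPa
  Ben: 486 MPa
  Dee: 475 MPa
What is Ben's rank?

Sorted (descending): 486, 486, 486, 484, 475, 306, 306, 306
The 3 values of 486 occupy positions 1–3 → average rank 2.
The 3 values of 306 occupy positions 6–8 → average rank 7.
Ben has value 486 MPa → rank 2.

2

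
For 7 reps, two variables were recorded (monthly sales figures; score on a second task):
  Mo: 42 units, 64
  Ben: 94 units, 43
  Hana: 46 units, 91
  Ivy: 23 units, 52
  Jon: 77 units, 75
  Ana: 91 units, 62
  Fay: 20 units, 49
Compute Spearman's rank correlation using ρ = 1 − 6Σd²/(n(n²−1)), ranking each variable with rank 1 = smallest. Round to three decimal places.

Ranks of variable 1: 3, 7, 4, 2, 5, 6, 1
Ranks of variable 2: 5, 1, 7, 3, 6, 4, 2
d = r₁ − r₂: -2, 6, -3, -1, -1, 2, -1
d²: 4, 36, 9, 1, 1, 4, 1; Σd² = 56
ρ = 1 − 6·56/(7·48) = 1 − 336/336 = 0.000

0.000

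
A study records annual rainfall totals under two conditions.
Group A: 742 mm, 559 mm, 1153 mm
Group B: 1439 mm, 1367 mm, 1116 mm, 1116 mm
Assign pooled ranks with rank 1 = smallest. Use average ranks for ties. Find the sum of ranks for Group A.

8

Sorted (ascending): 559, 742, 1116, 1116, 1153, 1367, 1439
The 2 values of 1116 occupy positions 3–4 → average rank (3+4)/2 = 3.5.
Group A values → pooled ranks: 742→2, 559→1, 1153→5
Rank sum = 2 + 1 + 5 = 8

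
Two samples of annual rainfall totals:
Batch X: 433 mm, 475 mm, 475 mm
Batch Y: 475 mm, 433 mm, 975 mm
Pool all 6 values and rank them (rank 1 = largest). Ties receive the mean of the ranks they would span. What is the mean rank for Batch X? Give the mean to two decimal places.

Sorted (descending): 975, 475, 475, 475, 433, 433
The 3 values of 475 occupy positions 2–4 → average rank 3.
The 2 values of 433 occupy positions 5–6 → average rank (5+6)/2 = 5.5.
Batch X values → pooled ranks: 433→5.5, 475→3, 475→3
Mean rank = (5.5 + 3 + 3) / 3 = 3.83

3.83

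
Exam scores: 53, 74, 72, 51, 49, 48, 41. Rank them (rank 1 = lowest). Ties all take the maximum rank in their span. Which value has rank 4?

Sorted (ascending): 41, 48, 49, 51, 53, 72, 74
No ties — each value takes its position as its rank.
Rank 4 → value 51.

51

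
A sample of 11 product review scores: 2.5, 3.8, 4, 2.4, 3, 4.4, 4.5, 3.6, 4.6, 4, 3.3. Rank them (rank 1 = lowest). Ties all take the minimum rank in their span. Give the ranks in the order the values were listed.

Sorted (ascending): 2.4, 2.5, 3, 3.3, 3.6, 3.8, 4, 4, 4.4, 4.5, 4.6
The 2 values of 4 occupy positions 7–8 → each gets rank 7.

2, 6, 7, 1, 3, 9, 10, 5, 11, 7, 4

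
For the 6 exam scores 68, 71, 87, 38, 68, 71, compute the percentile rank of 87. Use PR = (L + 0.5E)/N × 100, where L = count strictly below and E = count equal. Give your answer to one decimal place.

N = 6.
Strictly below 87: 5. Equal to 87: 1.
PR = (5 + 0.5·1)/6 × 100 = 91.7

91.7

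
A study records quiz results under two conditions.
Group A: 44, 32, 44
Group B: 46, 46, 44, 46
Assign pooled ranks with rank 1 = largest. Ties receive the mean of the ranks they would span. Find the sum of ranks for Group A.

Sorted (descending): 46, 46, 46, 44, 44, 44, 32
The 3 values of 46 occupy positions 1–3 → average rank 2.
The 3 values of 44 occupy positions 4–6 → average rank 5.
Group A values → pooled ranks: 44→5, 32→7, 44→5
Rank sum = 5 + 7 + 5 = 17

17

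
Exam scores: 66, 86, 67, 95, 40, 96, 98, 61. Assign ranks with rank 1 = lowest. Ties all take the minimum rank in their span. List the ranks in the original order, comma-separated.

Sorted (ascending): 40, 61, 66, 67, 86, 95, 96, 98
No ties — each value takes its position as its rank.

3, 5, 4, 6, 1, 7, 8, 2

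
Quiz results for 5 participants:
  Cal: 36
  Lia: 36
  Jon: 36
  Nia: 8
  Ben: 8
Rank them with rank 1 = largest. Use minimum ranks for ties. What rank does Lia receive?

Sorted (descending): 36, 36, 36, 8, 8
The 3 values of 36 occupy positions 1–3 → each gets rank 1.
The 2 values of 8 occupy positions 4–5 → each gets rank 4.
Lia has value 36 → rank 1.

1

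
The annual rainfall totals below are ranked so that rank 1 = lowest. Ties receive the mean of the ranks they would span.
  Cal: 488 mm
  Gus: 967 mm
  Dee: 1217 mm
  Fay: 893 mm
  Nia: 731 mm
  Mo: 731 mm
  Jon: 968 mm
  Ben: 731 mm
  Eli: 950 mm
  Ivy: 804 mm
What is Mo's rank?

3

Sorted (ascending): 488, 731, 731, 731, 804, 893, 950, 967, 968, 1217
The 3 values of 731 occupy positions 2–4 → average rank 3.
Mo has value 731 mm → rank 3.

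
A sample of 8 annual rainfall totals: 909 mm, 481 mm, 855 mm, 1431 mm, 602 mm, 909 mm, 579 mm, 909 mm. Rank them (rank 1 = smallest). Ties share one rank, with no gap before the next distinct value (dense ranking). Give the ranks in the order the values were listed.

5, 1, 4, 6, 3, 5, 2, 5

Sorted (ascending): 481, 579, 602, 855, 909, 909, 909, 1431
The 3 values of 909 share dense rank 5.
Remaining distinct values take the next consecutive integers.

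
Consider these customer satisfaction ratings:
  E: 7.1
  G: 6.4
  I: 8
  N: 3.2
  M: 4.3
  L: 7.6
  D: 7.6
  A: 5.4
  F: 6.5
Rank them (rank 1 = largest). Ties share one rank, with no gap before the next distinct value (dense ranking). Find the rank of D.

2

Sorted (descending): 8, 7.6, 7.6, 7.1, 6.5, 6.4, 5.4, 4.3, 3.2
The 2 values of 7.6 share dense rank 2.
Remaining distinct values take the next consecutive integers.
D has value 7.6 → rank 2.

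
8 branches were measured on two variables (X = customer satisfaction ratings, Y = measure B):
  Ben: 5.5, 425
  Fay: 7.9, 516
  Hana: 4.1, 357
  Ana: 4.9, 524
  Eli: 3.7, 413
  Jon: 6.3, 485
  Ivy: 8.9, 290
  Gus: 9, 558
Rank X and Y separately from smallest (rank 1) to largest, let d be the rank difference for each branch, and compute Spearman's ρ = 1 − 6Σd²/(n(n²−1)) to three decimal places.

Ranks of variable 1: 4, 6, 2, 3, 1, 5, 7, 8
Ranks of variable 2: 4, 6, 2, 7, 3, 5, 1, 8
d = r₁ − r₂: 0, 0, 0, -4, -2, 0, 6, 0
d²: 0, 0, 0, 16, 4, 0, 36, 0; Σd² = 56
ρ = 1 − 6·56/(8·63) = 1 − 336/504 = 0.333

0.333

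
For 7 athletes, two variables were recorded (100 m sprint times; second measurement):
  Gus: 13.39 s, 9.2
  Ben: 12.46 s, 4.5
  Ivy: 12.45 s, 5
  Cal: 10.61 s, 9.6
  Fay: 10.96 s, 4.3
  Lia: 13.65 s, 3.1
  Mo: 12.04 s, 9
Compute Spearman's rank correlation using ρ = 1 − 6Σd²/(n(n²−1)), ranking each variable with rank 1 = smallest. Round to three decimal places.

Ranks of variable 1: 6, 5, 4, 1, 2, 7, 3
Ranks of variable 2: 6, 3, 4, 7, 2, 1, 5
d = r₁ − r₂: 0, 2, 0, -6, 0, 6, -2
d²: 0, 4, 0, 36, 0, 36, 4; Σd² = 80
ρ = 1 − 6·80/(7·48) = 1 − 480/336 = -0.429

-0.429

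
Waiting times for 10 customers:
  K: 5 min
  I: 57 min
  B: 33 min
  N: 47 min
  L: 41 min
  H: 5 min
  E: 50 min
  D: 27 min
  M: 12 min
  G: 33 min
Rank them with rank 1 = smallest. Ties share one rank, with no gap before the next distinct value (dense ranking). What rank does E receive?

Sorted (ascending): 5, 5, 12, 27, 33, 33, 41, 47, 50, 57
The 2 values of 5 share dense rank 1.
The 2 values of 33 share dense rank 4.
Remaining distinct values take the next consecutive integers.
E has value 50 min → rank 7.

7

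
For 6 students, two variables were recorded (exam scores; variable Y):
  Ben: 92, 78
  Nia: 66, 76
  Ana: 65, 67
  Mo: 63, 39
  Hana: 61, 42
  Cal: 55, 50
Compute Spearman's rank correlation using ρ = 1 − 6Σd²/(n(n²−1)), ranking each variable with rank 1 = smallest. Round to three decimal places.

Ranks of variable 1: 6, 5, 4, 3, 2, 1
Ranks of variable 2: 6, 5, 4, 1, 2, 3
d = r₁ − r₂: 0, 0, 0, 2, 0, -2
d²: 0, 0, 0, 4, 0, 4; Σd² = 8
ρ = 1 − 6·8/(6·35) = 1 − 48/210 = 0.771

0.771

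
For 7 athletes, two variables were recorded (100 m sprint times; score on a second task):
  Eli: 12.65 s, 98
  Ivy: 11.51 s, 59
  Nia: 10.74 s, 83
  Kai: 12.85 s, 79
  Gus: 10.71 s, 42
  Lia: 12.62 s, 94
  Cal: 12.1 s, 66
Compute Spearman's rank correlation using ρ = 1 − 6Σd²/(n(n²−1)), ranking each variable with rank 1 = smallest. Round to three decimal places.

Ranks of variable 1: 6, 3, 2, 7, 1, 5, 4
Ranks of variable 2: 7, 2, 5, 4, 1, 6, 3
d = r₁ − r₂: -1, 1, -3, 3, 0, -1, 1
d²: 1, 1, 9, 9, 0, 1, 1; Σd² = 22
ρ = 1 − 6·22/(7·48) = 1 − 132/336 = 0.607

0.607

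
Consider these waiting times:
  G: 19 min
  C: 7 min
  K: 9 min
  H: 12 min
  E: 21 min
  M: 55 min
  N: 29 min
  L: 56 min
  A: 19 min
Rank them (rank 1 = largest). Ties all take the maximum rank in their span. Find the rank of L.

1

Sorted (descending): 56, 55, 29, 21, 19, 19, 12, 9, 7
The 2 values of 19 occupy positions 5–6 → each gets rank 6.
L has value 56 min → rank 1.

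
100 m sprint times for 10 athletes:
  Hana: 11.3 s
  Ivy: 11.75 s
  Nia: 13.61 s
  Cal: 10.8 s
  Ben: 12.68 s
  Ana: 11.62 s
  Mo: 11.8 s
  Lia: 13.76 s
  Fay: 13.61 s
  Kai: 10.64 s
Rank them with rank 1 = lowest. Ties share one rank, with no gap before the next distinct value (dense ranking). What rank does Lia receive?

9

Sorted (ascending): 10.64, 10.8, 11.3, 11.62, 11.75, 11.8, 12.68, 13.61, 13.61, 13.76
The 2 values of 13.61 share dense rank 8.
Remaining distinct values take the next consecutive integers.
Lia has value 13.76 s → rank 9.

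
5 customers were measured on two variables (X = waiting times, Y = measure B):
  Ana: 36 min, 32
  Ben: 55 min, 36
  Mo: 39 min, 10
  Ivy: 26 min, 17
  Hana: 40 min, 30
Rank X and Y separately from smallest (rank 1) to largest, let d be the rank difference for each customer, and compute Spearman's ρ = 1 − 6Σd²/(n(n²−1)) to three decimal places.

0.500

Ranks of variable 1: 2, 5, 3, 1, 4
Ranks of variable 2: 4, 5, 1, 2, 3
d = r₁ − r₂: -2, 0, 2, -1, 1
d²: 4, 0, 4, 1, 1; Σd² = 10
ρ = 1 − 6·10/(5·24) = 1 − 60/120 = 0.500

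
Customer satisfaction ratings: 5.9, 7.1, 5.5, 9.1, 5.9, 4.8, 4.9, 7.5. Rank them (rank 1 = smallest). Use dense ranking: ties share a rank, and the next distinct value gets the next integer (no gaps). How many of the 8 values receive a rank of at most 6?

7

Sorted (ascending): 4.8, 4.9, 5.5, 5.9, 5.9, 7.1, 7.5, 9.1
The 2 values of 5.9 share dense rank 4.
Remaining distinct values take the next consecutive integers.
Ranks ≤ 6: {1, 2, 3, 4, 4, 5, 6} → 7 values.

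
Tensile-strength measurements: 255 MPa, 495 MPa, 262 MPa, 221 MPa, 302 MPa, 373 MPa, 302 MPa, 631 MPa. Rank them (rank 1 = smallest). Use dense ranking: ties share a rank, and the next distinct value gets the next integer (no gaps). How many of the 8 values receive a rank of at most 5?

6

Sorted (ascending): 221, 255, 262, 302, 302, 373, 495, 631
The 2 values of 302 share dense rank 4.
Remaining distinct values take the next consecutive integers.
Ranks ≤ 5: {1, 2, 3, 4, 4, 5} → 6 values.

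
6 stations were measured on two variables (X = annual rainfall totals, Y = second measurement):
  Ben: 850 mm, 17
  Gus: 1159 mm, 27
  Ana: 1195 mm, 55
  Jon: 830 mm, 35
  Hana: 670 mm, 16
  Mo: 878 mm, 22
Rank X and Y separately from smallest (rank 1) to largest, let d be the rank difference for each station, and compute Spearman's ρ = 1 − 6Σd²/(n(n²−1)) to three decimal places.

Ranks of variable 1: 3, 5, 6, 2, 1, 4
Ranks of variable 2: 2, 4, 6, 5, 1, 3
d = r₁ − r₂: 1, 1, 0, -3, 0, 1
d²: 1, 1, 0, 9, 0, 1; Σd² = 12
ρ = 1 − 6·12/(6·35) = 1 − 72/210 = 0.657

0.657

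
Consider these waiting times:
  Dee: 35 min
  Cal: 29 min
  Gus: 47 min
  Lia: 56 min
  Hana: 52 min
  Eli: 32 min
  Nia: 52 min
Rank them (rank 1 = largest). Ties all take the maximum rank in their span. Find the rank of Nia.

3

Sorted (descending): 56, 52, 52, 47, 35, 32, 29
The 2 values of 52 occupy positions 2–3 → each gets rank 3.
Nia has value 52 min → rank 3.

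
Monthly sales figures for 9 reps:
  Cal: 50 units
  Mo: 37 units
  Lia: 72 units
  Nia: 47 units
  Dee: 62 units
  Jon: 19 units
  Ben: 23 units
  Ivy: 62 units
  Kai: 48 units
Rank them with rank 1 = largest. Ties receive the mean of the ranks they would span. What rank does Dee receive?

2.5

Sorted (descending): 72, 62, 62, 50, 48, 47, 37, 23, 19
The 2 values of 62 occupy positions 2–3 → average rank (2+3)/2 = 2.5.
Dee has value 62 units → rank 2.5.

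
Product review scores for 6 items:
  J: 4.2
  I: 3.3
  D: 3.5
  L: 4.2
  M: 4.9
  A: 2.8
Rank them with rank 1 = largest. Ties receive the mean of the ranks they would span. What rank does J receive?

2.5

Sorted (descending): 4.9, 4.2, 4.2, 3.5, 3.3, 2.8
The 2 values of 4.2 occupy positions 2–3 → average rank (2+3)/2 = 2.5.
J has value 4.2 → rank 2.5.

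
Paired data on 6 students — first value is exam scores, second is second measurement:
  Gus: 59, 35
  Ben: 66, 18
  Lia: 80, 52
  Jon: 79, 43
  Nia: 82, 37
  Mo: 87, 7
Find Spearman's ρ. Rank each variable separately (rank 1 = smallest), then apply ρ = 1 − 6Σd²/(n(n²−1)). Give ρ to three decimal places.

Ranks of variable 1: 1, 2, 4, 3, 5, 6
Ranks of variable 2: 3, 2, 6, 5, 4, 1
d = r₁ − r₂: -2, 0, -2, -2, 1, 5
d²: 4, 0, 4, 4, 1, 25; Σd² = 38
ρ = 1 − 6·38/(6·35) = 1 − 228/210 = -0.086

-0.086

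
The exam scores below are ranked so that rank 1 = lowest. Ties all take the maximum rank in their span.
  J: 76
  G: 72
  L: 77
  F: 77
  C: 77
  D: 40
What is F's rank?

6

Sorted (ascending): 40, 72, 76, 77, 77, 77
The 3 values of 77 occupy positions 4–6 → each gets rank 6.
F has value 77 → rank 6.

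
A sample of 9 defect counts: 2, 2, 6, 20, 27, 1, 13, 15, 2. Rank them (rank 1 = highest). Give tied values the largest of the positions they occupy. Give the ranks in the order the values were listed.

Sorted (descending): 27, 20, 15, 13, 6, 2, 2, 2, 1
The 3 values of 2 occupy positions 6–8 → each gets rank 8.

8, 8, 5, 2, 1, 9, 4, 3, 8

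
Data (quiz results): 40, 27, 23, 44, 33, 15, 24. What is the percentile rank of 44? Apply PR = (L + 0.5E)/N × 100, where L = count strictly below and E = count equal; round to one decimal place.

N = 7.
Strictly below 44: 6. Equal to 44: 1.
PR = (6 + 0.5·1)/7 × 100 = 92.9

92.9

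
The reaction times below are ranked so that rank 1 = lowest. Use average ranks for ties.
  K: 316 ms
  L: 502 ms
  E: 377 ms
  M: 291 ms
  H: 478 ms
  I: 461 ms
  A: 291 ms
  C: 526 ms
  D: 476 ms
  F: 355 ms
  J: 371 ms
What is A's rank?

Sorted (ascending): 291, 291, 316, 355, 371, 377, 461, 476, 478, 502, 526
The 2 values of 291 occupy positions 1–2 → average rank (1+2)/2 = 1.5.
A has value 291 ms → rank 1.5.

1.5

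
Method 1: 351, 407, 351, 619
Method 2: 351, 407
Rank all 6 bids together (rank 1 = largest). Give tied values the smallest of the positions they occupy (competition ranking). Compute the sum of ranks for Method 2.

Sorted (descending): 619, 407, 407, 351, 351, 351
The 2 values of 407 occupy positions 2–3 → each gets rank 2.
The 3 values of 351 occupy positions 4–6 → each gets rank 4.
Method 2 values → pooled ranks: 351→4, 407→2
Rank sum = 4 + 2 = 6

6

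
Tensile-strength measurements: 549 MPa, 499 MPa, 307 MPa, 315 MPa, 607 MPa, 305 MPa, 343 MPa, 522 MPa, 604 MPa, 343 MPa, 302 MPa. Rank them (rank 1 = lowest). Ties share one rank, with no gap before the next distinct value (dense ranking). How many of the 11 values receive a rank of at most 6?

Sorted (ascending): 302, 305, 307, 315, 343, 343, 499, 522, 549, 604, 607
The 2 values of 343 share dense rank 5.
Remaining distinct values take the next consecutive integers.
Ranks ≤ 6: {1, 2, 3, 4, 5, 5, 6} → 7 values.

7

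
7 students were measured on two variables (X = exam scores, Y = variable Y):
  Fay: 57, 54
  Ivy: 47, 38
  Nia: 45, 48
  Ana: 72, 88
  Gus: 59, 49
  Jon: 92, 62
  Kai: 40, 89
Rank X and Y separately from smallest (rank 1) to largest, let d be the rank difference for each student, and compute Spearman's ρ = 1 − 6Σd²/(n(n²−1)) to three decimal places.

Ranks of variable 1: 4, 3, 2, 6, 5, 7, 1
Ranks of variable 2: 4, 1, 2, 6, 3, 5, 7
d = r₁ − r₂: 0, 2, 0, 0, 2, 2, -6
d²: 0, 4, 0, 0, 4, 4, 36; Σd² = 48
ρ = 1 − 6·48/(7·48) = 1 − 288/336 = 0.143

0.143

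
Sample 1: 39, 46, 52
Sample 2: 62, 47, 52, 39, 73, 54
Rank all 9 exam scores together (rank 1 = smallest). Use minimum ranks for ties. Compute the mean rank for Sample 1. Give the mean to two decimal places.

3.00

Sorted (ascending): 39, 39, 46, 47, 52, 52, 54, 62, 73
The 2 values of 39 occupy positions 1–2 → each gets rank 1.
The 2 values of 52 occupy positions 5–6 → each gets rank 5.
Sample 1 values → pooled ranks: 39→1, 46→3, 52→5
Mean rank = (1 + 3 + 5) / 3 = 3.00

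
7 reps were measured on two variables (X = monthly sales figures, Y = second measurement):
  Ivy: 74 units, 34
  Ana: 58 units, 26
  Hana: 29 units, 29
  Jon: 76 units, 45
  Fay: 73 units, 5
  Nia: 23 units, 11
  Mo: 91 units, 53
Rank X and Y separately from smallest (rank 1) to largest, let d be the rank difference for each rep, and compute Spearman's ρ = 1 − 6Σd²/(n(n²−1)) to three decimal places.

0.750

Ranks of variable 1: 5, 3, 2, 6, 4, 1, 7
Ranks of variable 2: 5, 3, 4, 6, 1, 2, 7
d = r₁ − r₂: 0, 0, -2, 0, 3, -1, 0
d²: 0, 0, 4, 0, 9, 1, 0; Σd² = 14
ρ = 1 − 6·14/(7·48) = 1 − 84/336 = 0.750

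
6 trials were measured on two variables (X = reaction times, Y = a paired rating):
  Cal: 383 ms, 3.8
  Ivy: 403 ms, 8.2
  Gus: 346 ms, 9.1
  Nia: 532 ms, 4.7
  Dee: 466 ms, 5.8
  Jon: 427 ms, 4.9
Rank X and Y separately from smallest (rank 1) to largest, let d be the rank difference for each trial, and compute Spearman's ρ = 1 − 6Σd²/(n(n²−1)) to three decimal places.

Ranks of variable 1: 2, 3, 1, 6, 5, 4
Ranks of variable 2: 1, 5, 6, 2, 4, 3
d = r₁ − r₂: 1, -2, -5, 4, 1, 1
d²: 1, 4, 25, 16, 1, 1; Σd² = 48
ρ = 1 − 6·48/(6·35) = 1 − 288/210 = -0.371

-0.371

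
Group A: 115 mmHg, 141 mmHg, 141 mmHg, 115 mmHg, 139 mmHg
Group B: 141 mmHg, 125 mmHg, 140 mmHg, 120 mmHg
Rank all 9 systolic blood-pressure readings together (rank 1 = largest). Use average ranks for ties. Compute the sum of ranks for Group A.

Sorted (descending): 141, 141, 141, 140, 139, 125, 120, 115, 115
The 3 values of 141 occupy positions 1–3 → average rank 2.
The 2 values of 115 occupy positions 8–9 → average rank (8+9)/2 = 8.5.
Group A values → pooled ranks: 115→8.5, 141→2, 141→2, 115→8.5, 139→5
Rank sum = 8.5 + 2 + 2 + 8.5 + 5 = 26

26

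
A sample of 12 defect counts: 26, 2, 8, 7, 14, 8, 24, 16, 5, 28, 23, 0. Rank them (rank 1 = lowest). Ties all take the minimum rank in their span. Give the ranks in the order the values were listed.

Sorted (ascending): 0, 2, 5, 7, 8, 8, 14, 16, 23, 24, 26, 28
The 2 values of 8 occupy positions 5–6 → each gets rank 5.

11, 2, 5, 4, 7, 5, 10, 8, 3, 12, 9, 1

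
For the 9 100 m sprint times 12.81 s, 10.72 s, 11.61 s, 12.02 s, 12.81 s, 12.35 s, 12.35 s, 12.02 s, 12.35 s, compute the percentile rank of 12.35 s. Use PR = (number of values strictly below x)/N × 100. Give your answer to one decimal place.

44.4

N = 9.
Strictly below 12.35: 4. Equal to 12.35: 3.
PR = 4/9 × 100 = 44.4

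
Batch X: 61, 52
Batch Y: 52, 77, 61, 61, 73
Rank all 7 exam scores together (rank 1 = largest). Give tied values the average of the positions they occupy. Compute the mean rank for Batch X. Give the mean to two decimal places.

Sorted (descending): 77, 73, 61, 61, 61, 52, 52
The 3 values of 61 occupy positions 3–5 → average rank 4.
The 2 values of 52 occupy positions 6–7 → average rank (6+7)/2 = 6.5.
Batch X values → pooled ranks: 61→4, 52→6.5
Mean rank = (4 + 6.5) / 2 = 5.25

5.25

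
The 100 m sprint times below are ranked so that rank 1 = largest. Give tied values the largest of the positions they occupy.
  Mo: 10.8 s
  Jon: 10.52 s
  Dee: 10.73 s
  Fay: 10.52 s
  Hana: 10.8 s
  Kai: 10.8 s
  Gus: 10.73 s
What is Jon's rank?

7

Sorted (descending): 10.8, 10.8, 10.8, 10.73, 10.73, 10.52, 10.52
The 3 values of 10.8 occupy positions 1–3 → each gets rank 3.
The 2 values of 10.73 occupy positions 4–5 → each gets rank 5.
The 2 values of 10.52 occupy positions 6–7 → each gets rank 7.
Jon has value 10.52 s → rank 7.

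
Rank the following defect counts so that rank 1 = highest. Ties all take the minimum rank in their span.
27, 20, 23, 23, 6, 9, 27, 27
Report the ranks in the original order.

1, 6, 4, 4, 8, 7, 1, 1

Sorted (descending): 27, 27, 27, 23, 23, 20, 9, 6
The 3 values of 27 occupy positions 1–3 → each gets rank 1.
The 2 values of 23 occupy positions 4–5 → each gets rank 4.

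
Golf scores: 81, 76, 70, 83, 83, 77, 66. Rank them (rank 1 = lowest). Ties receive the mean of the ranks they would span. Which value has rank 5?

81

Sorted (ascending): 66, 70, 76, 77, 81, 83, 83
The 2 values of 83 occupy positions 6–7 → average rank (6+7)/2 = 6.5.
Rank 5 → value 81.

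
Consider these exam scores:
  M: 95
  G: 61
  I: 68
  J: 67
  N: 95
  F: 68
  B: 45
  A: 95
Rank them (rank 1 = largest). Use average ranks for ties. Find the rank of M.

Sorted (descending): 95, 95, 95, 68, 68, 67, 61, 45
The 3 values of 95 occupy positions 1–3 → average rank 2.
The 2 values of 68 occupy positions 4–5 → average rank (4+5)/2 = 4.5.
M has value 95 → rank 2.

2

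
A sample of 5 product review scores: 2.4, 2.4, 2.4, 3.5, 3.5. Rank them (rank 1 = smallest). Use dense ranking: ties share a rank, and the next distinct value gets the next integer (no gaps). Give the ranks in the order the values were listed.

1, 1, 1, 2, 2

Sorted (ascending): 2.4, 2.4, 2.4, 3.5, 3.5
The 3 values of 2.4 share dense rank 1.
The 2 values of 3.5 share dense rank 2.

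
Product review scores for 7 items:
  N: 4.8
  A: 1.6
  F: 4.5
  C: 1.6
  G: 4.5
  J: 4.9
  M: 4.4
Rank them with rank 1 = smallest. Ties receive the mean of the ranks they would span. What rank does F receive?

4.5

Sorted (ascending): 1.6, 1.6, 4.4, 4.5, 4.5, 4.8, 4.9
The 2 values of 1.6 occupy positions 1–2 → average rank (1+2)/2 = 1.5.
The 2 values of 4.5 occupy positions 4–5 → average rank (4+5)/2 = 4.5.
F has value 4.5 → rank 4.5.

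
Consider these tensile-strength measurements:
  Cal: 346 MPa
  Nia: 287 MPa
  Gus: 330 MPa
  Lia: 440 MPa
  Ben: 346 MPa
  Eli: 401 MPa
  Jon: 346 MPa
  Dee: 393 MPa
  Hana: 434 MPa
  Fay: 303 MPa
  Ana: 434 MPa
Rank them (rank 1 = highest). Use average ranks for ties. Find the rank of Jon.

7

Sorted (descending): 440, 434, 434, 401, 393, 346, 346, 346, 330, 303, 287
The 2 values of 434 occupy positions 2–3 → average rank (2+3)/2 = 2.5.
The 3 values of 346 occupy positions 6–8 → average rank 7.
Jon has value 346 MPa → rank 7.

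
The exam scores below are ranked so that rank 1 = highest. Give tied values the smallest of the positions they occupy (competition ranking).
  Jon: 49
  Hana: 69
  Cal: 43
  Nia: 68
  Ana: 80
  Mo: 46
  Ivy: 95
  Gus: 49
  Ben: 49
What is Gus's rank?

Sorted (descending): 95, 80, 69, 68, 49, 49, 49, 46, 43
The 3 values of 49 occupy positions 5–7 → each gets rank 5.
Gus has value 49 → rank 5.

5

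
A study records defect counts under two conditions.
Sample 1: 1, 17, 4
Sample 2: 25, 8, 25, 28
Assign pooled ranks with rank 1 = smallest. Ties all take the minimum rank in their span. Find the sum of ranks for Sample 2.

20

Sorted (ascending): 1, 4, 8, 17, 25, 25, 28
The 2 values of 25 occupy positions 5–6 → each gets rank 5.
Sample 2 values → pooled ranks: 25→5, 8→3, 25→5, 28→7
Rank sum = 5 + 3 + 5 + 7 = 20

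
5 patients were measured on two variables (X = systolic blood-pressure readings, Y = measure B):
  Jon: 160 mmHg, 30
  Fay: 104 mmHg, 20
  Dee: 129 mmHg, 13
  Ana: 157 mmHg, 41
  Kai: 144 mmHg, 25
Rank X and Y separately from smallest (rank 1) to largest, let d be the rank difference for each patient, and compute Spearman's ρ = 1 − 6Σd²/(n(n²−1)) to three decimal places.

0.800

Ranks of variable 1: 5, 1, 2, 4, 3
Ranks of variable 2: 4, 2, 1, 5, 3
d = r₁ − r₂: 1, -1, 1, -1, 0
d²: 1, 1, 1, 1, 0; Σd² = 4
ρ = 1 − 6·4/(5·24) = 1 − 24/120 = 0.800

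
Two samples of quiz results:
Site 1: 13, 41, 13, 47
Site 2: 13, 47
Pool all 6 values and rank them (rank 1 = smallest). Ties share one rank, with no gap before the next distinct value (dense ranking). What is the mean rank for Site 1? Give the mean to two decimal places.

1.75

Sorted (ascending): 13, 13, 13, 41, 47, 47
The 3 values of 13 share dense rank 1.
The 2 values of 47 share dense rank 3.
Remaining distinct values take the next consecutive integers.
Site 1 values → pooled ranks: 13→1, 41→2, 13→1, 47→3
Mean rank = (1 + 2 + 1 + 3) / 4 = 1.75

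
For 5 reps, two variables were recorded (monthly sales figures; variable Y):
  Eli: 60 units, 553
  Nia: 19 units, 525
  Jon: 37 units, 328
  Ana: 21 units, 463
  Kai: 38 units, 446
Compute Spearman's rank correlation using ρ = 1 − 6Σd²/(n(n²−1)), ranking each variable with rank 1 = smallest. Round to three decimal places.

Ranks of variable 1: 5, 1, 3, 2, 4
Ranks of variable 2: 5, 4, 1, 3, 2
d = r₁ − r₂: 0, -3, 2, -1, 2
d²: 0, 9, 4, 1, 4; Σd² = 18
ρ = 1 − 6·18/(5·24) = 1 − 108/120 = 0.100

0.100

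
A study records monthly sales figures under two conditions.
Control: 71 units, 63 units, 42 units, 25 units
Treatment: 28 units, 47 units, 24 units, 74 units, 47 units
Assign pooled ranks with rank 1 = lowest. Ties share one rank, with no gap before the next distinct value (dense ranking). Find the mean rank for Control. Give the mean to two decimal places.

4.75

Sorted (ascending): 24, 25, 28, 42, 47, 47, 63, 71, 74
The 2 values of 47 share dense rank 5.
Remaining distinct values take the next consecutive integers.
Control values → pooled ranks: 71→7, 63→6, 42→4, 25→2
Mean rank = (7 + 6 + 4 + 2) / 4 = 4.75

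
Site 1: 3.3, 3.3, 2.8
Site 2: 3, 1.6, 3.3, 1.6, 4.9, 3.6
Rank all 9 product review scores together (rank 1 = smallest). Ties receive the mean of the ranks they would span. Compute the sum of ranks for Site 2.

30

Sorted (ascending): 1.6, 1.6, 2.8, 3, 3.3, 3.3, 3.3, 3.6, 4.9
The 2 values of 1.6 occupy positions 1–2 → average rank (1+2)/2 = 1.5.
The 3 values of 3.3 occupy positions 5–7 → average rank 6.
Site 2 values → pooled ranks: 3→4, 1.6→1.5, 3.3→6, 1.6→1.5, 4.9→9, 3.6→8
Rank sum = 4 + 1.5 + 6 + 1.5 + 9 + 8 = 30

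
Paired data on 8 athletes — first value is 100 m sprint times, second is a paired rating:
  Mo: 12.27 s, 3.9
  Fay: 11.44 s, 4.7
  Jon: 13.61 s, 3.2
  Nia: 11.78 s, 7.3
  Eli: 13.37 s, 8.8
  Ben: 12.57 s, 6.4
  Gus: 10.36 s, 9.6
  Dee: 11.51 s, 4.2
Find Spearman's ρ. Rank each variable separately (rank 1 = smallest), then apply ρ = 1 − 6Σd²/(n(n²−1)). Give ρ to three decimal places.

Ranks of variable 1: 5, 2, 8, 4, 7, 6, 1, 3
Ranks of variable 2: 2, 4, 1, 6, 7, 5, 8, 3
d = r₁ − r₂: 3, -2, 7, -2, 0, 1, -7, 0
d²: 9, 4, 49, 4, 0, 1, 49, 0; Σd² = 116
ρ = 1 − 6·116/(8·63) = 1 − 696/504 = -0.381

-0.381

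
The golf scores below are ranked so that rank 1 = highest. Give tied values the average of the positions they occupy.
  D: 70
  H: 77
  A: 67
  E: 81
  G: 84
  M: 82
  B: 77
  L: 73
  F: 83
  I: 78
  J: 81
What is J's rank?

4.5

Sorted (descending): 84, 83, 82, 81, 81, 78, 77, 77, 73, 70, 67
The 2 values of 81 occupy positions 4–5 → average rank (4+5)/2 = 4.5.
The 2 values of 77 occupy positions 7–8 → average rank (7+8)/2 = 7.5.
J has value 81 → rank 4.5.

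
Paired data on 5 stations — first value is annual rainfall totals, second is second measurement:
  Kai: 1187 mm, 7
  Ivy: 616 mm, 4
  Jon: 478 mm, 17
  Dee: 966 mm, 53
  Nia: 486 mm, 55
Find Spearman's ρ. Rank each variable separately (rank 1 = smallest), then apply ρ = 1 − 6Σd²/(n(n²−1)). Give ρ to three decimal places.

Ranks of variable 1: 5, 3, 1, 4, 2
Ranks of variable 2: 2, 1, 3, 4, 5
d = r₁ − r₂: 3, 2, -2, 0, -3
d²: 9, 4, 4, 0, 9; Σd² = 26
ρ = 1 − 6·26/(5·24) = 1 − 156/120 = -0.300

-0.300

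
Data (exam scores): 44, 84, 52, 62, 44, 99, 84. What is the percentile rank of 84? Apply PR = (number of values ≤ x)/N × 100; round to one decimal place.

N = 7.
Strictly below 84: 4. Equal to 84: 2.
PR = 6/7 × 100 = 85.7

85.7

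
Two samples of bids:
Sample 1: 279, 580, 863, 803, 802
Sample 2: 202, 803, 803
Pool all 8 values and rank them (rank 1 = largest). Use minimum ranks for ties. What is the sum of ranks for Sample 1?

21

Sorted (descending): 863, 803, 803, 803, 802, 580, 279, 202
The 3 values of 803 occupy positions 2–4 → each gets rank 2.
Sample 1 values → pooled ranks: 279→7, 580→6, 863→1, 803→2, 802→5
Rank sum = 7 + 6 + 1 + 2 + 5 = 21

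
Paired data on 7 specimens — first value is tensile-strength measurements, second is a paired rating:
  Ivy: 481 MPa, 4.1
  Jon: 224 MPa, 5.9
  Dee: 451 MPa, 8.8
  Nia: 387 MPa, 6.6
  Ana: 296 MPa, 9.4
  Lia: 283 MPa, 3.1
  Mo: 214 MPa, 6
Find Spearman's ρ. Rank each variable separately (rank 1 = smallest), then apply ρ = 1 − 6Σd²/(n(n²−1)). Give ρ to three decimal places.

Ranks of variable 1: 7, 2, 6, 5, 4, 3, 1
Ranks of variable 2: 2, 3, 6, 5, 7, 1, 4
d = r₁ − r₂: 5, -1, 0, 0, -3, 2, -3
d²: 25, 1, 0, 0, 9, 4, 9; Σd² = 48
ρ = 1 − 6·48/(7·48) = 1 − 288/336 = 0.143

0.143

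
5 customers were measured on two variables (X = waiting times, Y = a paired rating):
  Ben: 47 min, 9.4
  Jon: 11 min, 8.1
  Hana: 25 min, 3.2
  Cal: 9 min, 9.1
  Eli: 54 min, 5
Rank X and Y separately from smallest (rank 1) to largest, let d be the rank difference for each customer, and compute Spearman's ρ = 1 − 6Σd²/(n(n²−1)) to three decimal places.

Ranks of variable 1: 4, 2, 3, 1, 5
Ranks of variable 2: 5, 3, 1, 4, 2
d = r₁ − r₂: -1, -1, 2, -3, 3
d²: 1, 1, 4, 9, 9; Σd² = 24
ρ = 1 − 6·24/(5·24) = 1 − 144/120 = -0.200

-0.200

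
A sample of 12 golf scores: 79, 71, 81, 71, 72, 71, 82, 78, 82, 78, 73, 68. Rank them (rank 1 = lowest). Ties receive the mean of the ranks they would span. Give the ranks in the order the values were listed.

9, 3, 10, 3, 5, 3, 11.5, 7.5, 11.5, 7.5, 6, 1

Sorted (ascending): 68, 71, 71, 71, 72, 73, 78, 78, 79, 81, 82, 82
The 3 values of 71 occupy positions 2–4 → average rank 3.
The 2 values of 78 occupy positions 7–8 → average rank (7+8)/2 = 7.5.
The 2 values of 82 occupy positions 11–12 → average rank (11+12)/2 = 11.5.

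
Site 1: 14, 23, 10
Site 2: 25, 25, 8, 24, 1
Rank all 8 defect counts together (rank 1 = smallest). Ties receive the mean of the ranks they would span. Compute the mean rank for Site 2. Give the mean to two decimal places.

4.80

Sorted (ascending): 1, 8, 10, 14, 23, 24, 25, 25
The 2 values of 25 occupy positions 7–8 → average rank (7+8)/2 = 7.5.
Site 2 values → pooled ranks: 25→7.5, 25→7.5, 8→2, 24→6, 1→1
Mean rank = (7.5 + 7.5 + 2 + 6 + 1) / 5 = 4.80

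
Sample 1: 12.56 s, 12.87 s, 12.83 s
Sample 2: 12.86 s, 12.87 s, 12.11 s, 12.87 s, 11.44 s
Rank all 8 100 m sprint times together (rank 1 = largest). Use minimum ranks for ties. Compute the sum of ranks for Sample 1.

12

Sorted (descending): 12.87, 12.87, 12.87, 12.86, 12.83, 12.56, 12.11, 11.44
The 3 values of 12.87 occupy positions 1–3 → each gets rank 1.
Sample 1 values → pooled ranks: 12.56→6, 12.87→1, 12.83→5
Rank sum = 6 + 1 + 5 = 12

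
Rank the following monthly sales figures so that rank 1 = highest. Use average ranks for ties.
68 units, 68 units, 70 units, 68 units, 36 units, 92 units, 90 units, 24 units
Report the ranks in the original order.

5, 5, 3, 5, 7, 1, 2, 8

Sorted (descending): 92, 90, 70, 68, 68, 68, 36, 24
The 3 values of 68 occupy positions 4–6 → average rank 5.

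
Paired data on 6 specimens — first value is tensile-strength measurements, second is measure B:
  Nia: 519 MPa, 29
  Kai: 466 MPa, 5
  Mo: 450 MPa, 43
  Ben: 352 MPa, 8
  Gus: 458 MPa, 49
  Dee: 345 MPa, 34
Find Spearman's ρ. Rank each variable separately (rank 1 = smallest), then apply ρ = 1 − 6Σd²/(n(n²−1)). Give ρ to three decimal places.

Ranks of variable 1: 6, 5, 3, 2, 4, 1
Ranks of variable 2: 3, 1, 5, 2, 6, 4
d = r₁ − r₂: 3, 4, -2, 0, -2, -3
d²: 9, 16, 4, 0, 4, 9; Σd² = 42
ρ = 1 − 6·42/(6·35) = 1 − 252/210 = -0.200

-0.200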